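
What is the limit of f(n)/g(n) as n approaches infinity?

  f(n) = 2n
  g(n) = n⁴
0

Since 2n (O(n)) grows slower than n⁴ (O(n⁴)),
the ratio f(n)/g(n) → 0 as n → ∞.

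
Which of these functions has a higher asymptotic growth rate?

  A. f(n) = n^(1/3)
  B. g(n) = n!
B

f(n) = n^(1/3) is O(n^(1/3)), while g(n) = n! is O(n!).
Since O(n!) grows faster than O(n^(1/3)), g(n) dominates.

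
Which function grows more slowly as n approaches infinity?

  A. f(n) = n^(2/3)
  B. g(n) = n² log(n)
A

f(n) = n^(2/3) is O(n^(2/3)), while g(n) = n² log(n) is O(n² log n).
Since O(n^(2/3)) grows slower than O(n² log n), f(n) is dominated.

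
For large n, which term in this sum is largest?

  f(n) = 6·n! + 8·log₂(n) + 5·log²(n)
6·n!

Looking at each term:
  - 6·n! is O(n!)
  - 8·log₂(n) is O(log n)
  - 5·log²(n) is O(log² n)

The term 6·n! (O(n!)) grows fastest and dominates all others.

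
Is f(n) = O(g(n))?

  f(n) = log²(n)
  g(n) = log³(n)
True

f(n) = log²(n) is O(log² n), and g(n) = log³(n) is O(log³ n).
Since O(log² n) ⊆ O(log³ n) (f grows no faster than g), f(n) = O(g(n)) is true.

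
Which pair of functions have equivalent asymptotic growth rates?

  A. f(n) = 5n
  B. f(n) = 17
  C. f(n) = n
A and C

Examining each function:
  A. 5n is O(n)
  B. 17 is O(1)
  C. n is O(n)

Functions A and C both have the same complexity class.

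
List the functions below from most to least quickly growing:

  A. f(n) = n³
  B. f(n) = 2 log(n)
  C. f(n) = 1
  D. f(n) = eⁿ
D > A > B > C

Comparing growth rates:
D = eⁿ is O(eⁿ)
A = n³ is O(n³)
B = 2 log(n) is O(log n)
C = 1 is O(1)

Therefore, the order from fastest to slowest is: D > A > B > C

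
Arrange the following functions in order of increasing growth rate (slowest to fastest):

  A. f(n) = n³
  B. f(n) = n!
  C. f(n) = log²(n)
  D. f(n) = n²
C < D < A < B

Comparing growth rates:
C = log²(n) is O(log² n)
D = n² is O(n²)
A = n³ is O(n³)
B = n! is O(n!)

Therefore, the order from slowest to fastest is: C < D < A < B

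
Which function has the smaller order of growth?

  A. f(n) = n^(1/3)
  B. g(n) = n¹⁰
A

f(n) = n^(1/3) is O(n^(1/3)), while g(n) = n¹⁰ is O(n¹⁰).
Since O(n^(1/3)) grows slower than O(n¹⁰), f(n) is dominated.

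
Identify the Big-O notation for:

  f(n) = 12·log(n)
O(log n)

The dominant term in 12·log(n) is 12·log(n), which is Θ(log n).
Constants are absorbed, so the tightest bound is O(log n).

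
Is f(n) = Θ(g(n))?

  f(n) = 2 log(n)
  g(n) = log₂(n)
True

f(n) = 2 log(n) and g(n) = log₂(n) are both O(log n).
Since they have the same asymptotic growth rate, f(n) = Θ(g(n)) is true.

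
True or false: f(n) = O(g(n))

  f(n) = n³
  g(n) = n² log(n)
False

f(n) = n³ is O(n³), and g(n) = n² log(n) is O(n² log n).
Since O(n³) grows faster than O(n² log n), f(n) = O(g(n)) is false.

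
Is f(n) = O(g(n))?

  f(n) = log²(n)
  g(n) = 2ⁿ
True

f(n) = log²(n) is O(log² n), and g(n) = 2ⁿ is O(2ⁿ).
Since O(log² n) ⊆ O(2ⁿ) (f grows no faster than g), f(n) = O(g(n)) is true.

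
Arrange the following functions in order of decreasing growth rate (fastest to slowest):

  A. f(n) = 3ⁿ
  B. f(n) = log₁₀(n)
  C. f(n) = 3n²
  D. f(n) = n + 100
A > C > D > B

Comparing growth rates:
A = 3ⁿ is O(3ⁿ)
C = 3n² is O(n²)
D = n + 100 is O(n)
B = log₁₀(n) is O(log n)

Therefore, the order from fastest to slowest is: A > C > D > B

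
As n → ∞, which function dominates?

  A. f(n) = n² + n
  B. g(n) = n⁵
B

f(n) = n² + n is O(n²), while g(n) = n⁵ is O(n⁵).
Since O(n⁵) grows faster than O(n²), g(n) dominates.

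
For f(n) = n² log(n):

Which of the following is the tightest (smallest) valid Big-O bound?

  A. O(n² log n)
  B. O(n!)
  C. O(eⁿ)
A

f(n) = n² log(n) is O(n² log n).
All listed options are valid Big-O bounds (upper bounds),
but O(n² log n) is the tightest (smallest valid bound).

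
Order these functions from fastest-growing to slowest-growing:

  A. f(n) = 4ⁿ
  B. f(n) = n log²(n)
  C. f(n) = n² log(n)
A > C > B

Comparing growth rates:
A = 4ⁿ is O(4ⁿ)
C = n² log(n) is O(n² log n)
B = n log²(n) is O(n log² n)

Therefore, the order from fastest to slowest is: A > C > B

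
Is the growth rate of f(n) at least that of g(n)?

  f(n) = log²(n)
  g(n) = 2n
False

f(n) = log²(n) is O(log² n), and g(n) = 2n is O(n).
Since O(log² n) grows slower than O(n), f(n) = Ω(g(n)) is false.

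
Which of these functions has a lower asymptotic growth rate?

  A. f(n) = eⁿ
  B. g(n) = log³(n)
B

f(n) = eⁿ is O(eⁿ), while g(n) = log³(n) is O(log³ n).
Since O(log³ n) grows slower than O(eⁿ), g(n) is dominated.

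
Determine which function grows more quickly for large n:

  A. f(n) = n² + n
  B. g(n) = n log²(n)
A

f(n) = n² + n is O(n²), while g(n) = n log²(n) is O(n log² n).
Since O(n²) grows faster than O(n log² n), f(n) dominates.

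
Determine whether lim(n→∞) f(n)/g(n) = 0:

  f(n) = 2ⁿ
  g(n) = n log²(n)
False

f(n) = 2ⁿ is O(2ⁿ), and g(n) = n log²(n) is O(n log² n).
Since O(2ⁿ) grows faster than or equal to O(n log² n), f(n) = o(g(n)) is false.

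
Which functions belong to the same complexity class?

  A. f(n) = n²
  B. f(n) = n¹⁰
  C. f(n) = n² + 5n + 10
A and C

Examining each function:
  A. n² is O(n²)
  B. n¹⁰ is O(n¹⁰)
  C. n² + 5n + 10 is O(n²)

Functions A and C both have the same complexity class.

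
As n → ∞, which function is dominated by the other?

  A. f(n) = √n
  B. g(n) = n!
A

f(n) = √n is O(√n), while g(n) = n! is O(n!).
Since O(√n) grows slower than O(n!), f(n) is dominated.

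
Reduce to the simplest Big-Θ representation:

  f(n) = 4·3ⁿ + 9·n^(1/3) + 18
Θ(3ⁿ)

Order the terms by growth rate: 18 ≺ 9·n^(1/3) ≺ 4·3ⁿ.
The fastest-growing term 4·3ⁿ dominates as n → ∞; dropping its constant factor gives Θ(3ⁿ).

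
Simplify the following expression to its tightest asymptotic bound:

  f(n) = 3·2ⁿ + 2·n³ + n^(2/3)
Θ(2ⁿ)

Order the terms by growth rate: n^(2/3) ≺ 2·n³ ≺ 3·2ⁿ.
The fastest-growing term 3·2ⁿ dominates as n → ∞; dropping its constant factor gives Θ(2ⁿ).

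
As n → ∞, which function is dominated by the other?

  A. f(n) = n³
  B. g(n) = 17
B

f(n) = n³ is O(n³), while g(n) = 17 is O(1).
Since O(1) grows slower than O(n³), g(n) is dominated.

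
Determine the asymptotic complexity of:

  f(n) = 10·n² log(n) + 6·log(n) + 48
O(n² log n)

The dominant term in 10·n² log(n) + 6·log(n) + 48 is 10·n² log(n), which is Θ(n² log n).
Lower-order terms (6·log(n), 48) are asymptotically negligible.
Constants are absorbed, so the tightest bound is O(n² log n).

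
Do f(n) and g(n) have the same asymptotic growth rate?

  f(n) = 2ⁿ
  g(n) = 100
False

f(n) = 2ⁿ is O(2ⁿ), and g(n) = 100 is O(1).
Since they have different growth rates, f(n) = Θ(g(n)) is false.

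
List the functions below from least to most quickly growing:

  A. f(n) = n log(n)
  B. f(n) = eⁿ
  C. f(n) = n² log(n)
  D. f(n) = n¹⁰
A < C < D < B

Comparing growth rates:
A = n log(n) is O(n log n)
C = n² log(n) is O(n² log n)
D = n¹⁰ is O(n¹⁰)
B = eⁿ is O(eⁿ)

Therefore, the order from slowest to fastest is: A < C < D < B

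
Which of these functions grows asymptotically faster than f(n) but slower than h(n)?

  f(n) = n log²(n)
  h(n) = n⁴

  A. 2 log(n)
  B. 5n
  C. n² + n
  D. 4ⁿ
C

We need g(n) with n log²(n) = o(g(n)) and g(n) = o(n⁴), i.e. O(n log² n) ≺ g ≺ O(n⁴).
Check each option:
  A. 2 log(n) — O(log n) does not grow strictly faster than f(n)
  B. 5n — O(n) does not grow strictly faster than f(n)
  C. n² + n — O(n²) is strictly between O(n log² n) and O(n⁴) ✓
  D. 4ⁿ — O(4ⁿ) does not grow strictly slower than h(n)

Only option C (n² + n) lies strictly between.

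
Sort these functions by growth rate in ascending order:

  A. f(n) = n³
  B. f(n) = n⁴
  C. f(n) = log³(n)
C < A < B

Comparing growth rates:
C = log³(n) is O(log³ n)
A = n³ is O(n³)
B = n⁴ is O(n⁴)

Therefore, the order from slowest to fastest is: C < A < B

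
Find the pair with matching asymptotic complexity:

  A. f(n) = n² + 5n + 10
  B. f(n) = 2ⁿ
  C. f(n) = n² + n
A and C

Examining each function:
  A. n² + 5n + 10 is O(n²)
  B. 2ⁿ is O(2ⁿ)
  C. n² + n is O(n²)

Functions A and C both have the same complexity class.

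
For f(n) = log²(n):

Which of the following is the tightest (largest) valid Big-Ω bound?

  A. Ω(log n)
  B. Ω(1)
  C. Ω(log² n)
C

f(n) = log²(n) is Ω(log² n).
All listed options are valid Big-Ω bounds (lower bounds),
but Ω(log² n) is the tightest (largest valid bound).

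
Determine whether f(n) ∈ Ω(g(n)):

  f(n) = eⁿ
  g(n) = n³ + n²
True

f(n) = eⁿ is O(eⁿ), and g(n) = n³ + n² is O(n³).
Since O(eⁿ) grows at least as fast as O(n³), f(n) = Ω(g(n)) is true.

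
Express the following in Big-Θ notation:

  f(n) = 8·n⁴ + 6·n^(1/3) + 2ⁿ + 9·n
Θ(2ⁿ)

Order the terms by growth rate: 6·n^(1/3) ≺ 9·n ≺ 8·n⁴ ≺ 2ⁿ.
The fastest-growing term 2ⁿ dominates as n → ∞; dropping its constant factor gives Θ(2ⁿ).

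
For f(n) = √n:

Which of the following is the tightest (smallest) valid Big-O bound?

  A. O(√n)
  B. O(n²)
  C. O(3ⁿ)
A

f(n) = √n is O(√n).
All listed options are valid Big-O bounds (upper bounds),
but O(√n) is the tightest (smallest valid bound).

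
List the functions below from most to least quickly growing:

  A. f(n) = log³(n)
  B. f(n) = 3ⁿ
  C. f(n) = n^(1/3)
B > C > A

Comparing growth rates:
B = 3ⁿ is O(3ⁿ)
C = n^(1/3) is O(n^(1/3))
A = log³(n) is O(log³ n)

Therefore, the order from fastest to slowest is: B > C > A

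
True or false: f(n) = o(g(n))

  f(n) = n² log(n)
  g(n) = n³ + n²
True

f(n) = n² log(n) is O(n² log n), and g(n) = n³ + n² is O(n³).
Since O(n² log n) grows strictly slower than O(n³), f(n) = o(g(n)) is true.
This means lim(n→∞) f(n)/g(n) = 0.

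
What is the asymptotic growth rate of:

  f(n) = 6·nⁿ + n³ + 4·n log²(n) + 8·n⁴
Θ(nⁿ)

Order the terms by growth rate: 4·n log²(n) ≺ n³ ≺ 8·n⁴ ≺ 6·nⁿ.
The fastest-growing term 6·nⁿ dominates as n → ∞; dropping its constant factor gives Θ(nⁿ).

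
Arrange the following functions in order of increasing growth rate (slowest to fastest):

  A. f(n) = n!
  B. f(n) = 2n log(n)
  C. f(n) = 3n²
B < C < A

Comparing growth rates:
B = 2n log(n) is O(n log n)
C = 3n² is O(n²)
A = n! is O(n!)

Therefore, the order from slowest to fastest is: B < C < A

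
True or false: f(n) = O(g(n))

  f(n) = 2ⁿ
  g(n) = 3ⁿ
True

f(n) = 2ⁿ is O(2ⁿ), and g(n) = 3ⁿ is O(3ⁿ).
Since O(2ⁿ) ⊆ O(3ⁿ) (f grows no faster than g), f(n) = O(g(n)) is true.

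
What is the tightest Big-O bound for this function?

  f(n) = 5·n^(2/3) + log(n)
O(n^(2/3))

The dominant term in 5·n^(2/3) + log(n) is 5·n^(2/3), which is Θ(n^(2/3)).
Lower-order terms (log(n)) are asymptotically negligible.
Constants are absorbed, so the tightest bound is O(n^(2/3)).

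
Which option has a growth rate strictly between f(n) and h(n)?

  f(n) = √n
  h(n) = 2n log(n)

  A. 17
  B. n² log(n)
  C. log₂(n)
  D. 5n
D

We need g(n) with √n = o(g(n)) and g(n) = o(2n log(n)), i.e. O(√n) ≺ g ≺ O(n log n).
Check each option:
  A. 17 — O(1) does not grow strictly faster than f(n)
  B. n² log(n) — O(n² log n) does not grow strictly slower than h(n)
  C. log₂(n) — O(log n) does not grow strictly faster than f(n)
  D. 5n — O(n) is strictly between O(√n) and O(n log n) ✓

Only option D (5n) lies strictly between.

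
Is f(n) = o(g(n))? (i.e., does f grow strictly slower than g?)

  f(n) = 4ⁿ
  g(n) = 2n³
False

f(n) = 4ⁿ is O(4ⁿ), and g(n) = 2n³ is O(n³).
Since O(4ⁿ) grows faster than or equal to O(n³), f(n) = o(g(n)) is false.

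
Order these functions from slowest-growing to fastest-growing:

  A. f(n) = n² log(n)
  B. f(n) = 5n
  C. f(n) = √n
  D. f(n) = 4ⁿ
C < B < A < D

Comparing growth rates:
C = √n is O(√n)
B = 5n is O(n)
A = n² log(n) is O(n² log n)
D = 4ⁿ is O(4ⁿ)

Therefore, the order from slowest to fastest is: C < B < A < D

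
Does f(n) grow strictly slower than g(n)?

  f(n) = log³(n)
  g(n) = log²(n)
False

f(n) = log³(n) is O(log³ n), and g(n) = log²(n) is O(log² n).
Since O(log³ n) grows faster than or equal to O(log² n), f(n) = o(g(n)) is false.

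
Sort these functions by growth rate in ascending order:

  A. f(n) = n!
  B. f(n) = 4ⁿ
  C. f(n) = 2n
C < B < A

Comparing growth rates:
C = 2n is O(n)
B = 4ⁿ is O(4ⁿ)
A = n! is O(n!)

Therefore, the order from slowest to fastest is: C < B < A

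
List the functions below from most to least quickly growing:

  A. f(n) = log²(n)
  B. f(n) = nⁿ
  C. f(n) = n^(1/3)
B > C > A

Comparing growth rates:
B = nⁿ is O(nⁿ)
C = n^(1/3) is O(n^(1/3))
A = log²(n) is O(log² n)

Therefore, the order from fastest to slowest is: B > C > A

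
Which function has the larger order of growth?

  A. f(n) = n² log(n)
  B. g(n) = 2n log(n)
A

f(n) = n² log(n) is O(n² log n), while g(n) = 2n log(n) is O(n log n).
Since O(n² log n) grows faster than O(n log n), f(n) dominates.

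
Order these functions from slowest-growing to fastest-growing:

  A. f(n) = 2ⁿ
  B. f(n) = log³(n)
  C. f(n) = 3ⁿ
B < A < C

Comparing growth rates:
B = log³(n) is O(log³ n)
A = 2ⁿ is O(2ⁿ)
C = 3ⁿ is O(3ⁿ)

Therefore, the order from slowest to fastest is: B < A < C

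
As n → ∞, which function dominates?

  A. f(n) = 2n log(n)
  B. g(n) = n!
B

f(n) = 2n log(n) is O(n log n), while g(n) = n! is O(n!).
Since O(n!) grows faster than O(n log n), g(n) dominates.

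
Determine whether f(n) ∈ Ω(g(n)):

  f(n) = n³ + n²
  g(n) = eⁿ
False

f(n) = n³ + n² is O(n³), and g(n) = eⁿ is O(eⁿ).
Since O(n³) grows slower than O(eⁿ), f(n) = Ω(g(n)) is false.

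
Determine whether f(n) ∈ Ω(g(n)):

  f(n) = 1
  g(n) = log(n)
False

f(n) = 1 is O(1), and g(n) = log(n) is O(log n).
Since O(1) grows slower than O(log n), f(n) = Ω(g(n)) is false.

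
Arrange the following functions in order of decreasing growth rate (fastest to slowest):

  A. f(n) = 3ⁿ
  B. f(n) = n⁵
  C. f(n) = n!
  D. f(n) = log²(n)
C > A > B > D

Comparing growth rates:
C = n! is O(n!)
A = 3ⁿ is O(3ⁿ)
B = n⁵ is O(n⁵)
D = log²(n) is O(log² n)

Therefore, the order from fastest to slowest is: C > A > B > D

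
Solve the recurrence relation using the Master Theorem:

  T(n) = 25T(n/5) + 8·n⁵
Θ(n⁵)

Master Theorem: a = 25, b = 5, f(n) = 8·n⁵.
Compute the critical exponent d = log₅(25) = 2.
Compare f(n) = Θ(n⁵) against n^d:
  k = 5 > d = 2, so f(n) = Ω(n^(d+ε)) — Case 3.
  Regularity: a·(n/b)^5/n^5 = a/b^5 = 25/3125 < 1 ✓.
  The top-level work dominates: T(n) = Θ(f(n)) = Θ(n⁵).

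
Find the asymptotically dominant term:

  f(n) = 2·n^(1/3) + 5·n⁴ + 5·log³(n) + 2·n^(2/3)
5·n⁴

Looking at each term:
  - 2·n^(1/3) is O(n^(1/3))
  - 5·n⁴ is O(n⁴)
  - 5·log³(n) is O(log³ n)
  - 2·n^(2/3) is O(n^(2/3))

The term 5·n⁴ (O(n⁴)) grows fastest and dominates all others.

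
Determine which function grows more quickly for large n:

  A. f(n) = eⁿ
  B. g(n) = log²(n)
A

f(n) = eⁿ is O(eⁿ), while g(n) = log²(n) is O(log² n).
Since O(eⁿ) grows faster than O(log² n), f(n) dominates.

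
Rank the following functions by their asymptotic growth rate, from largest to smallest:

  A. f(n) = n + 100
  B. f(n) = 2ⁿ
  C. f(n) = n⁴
B > C > A

Comparing growth rates:
B = 2ⁿ is O(2ⁿ)
C = n⁴ is O(n⁴)
A = n + 100 is O(n)

Therefore, the order from fastest to slowest is: B > C > A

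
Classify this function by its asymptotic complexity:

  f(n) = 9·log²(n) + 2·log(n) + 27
O(log² n)

The dominant term in 9·log²(n) + 2·log(n) + 27 is 9·log²(n), which is Θ(log² n).
Lower-order terms (2·log(n), 27) are asymptotically negligible.
Constants are absorbed, so the tightest bound is O(log² n).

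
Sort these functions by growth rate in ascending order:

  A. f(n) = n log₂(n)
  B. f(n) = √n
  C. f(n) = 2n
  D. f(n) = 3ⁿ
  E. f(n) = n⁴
B < C < A < E < D

Comparing growth rates:
B = √n is O(√n)
C = 2n is O(n)
A = n log₂(n) is O(n log n)
E = n⁴ is O(n⁴)
D = 3ⁿ is O(3ⁿ)

Therefore, the order from slowest to fastest is: B < C < A < E < D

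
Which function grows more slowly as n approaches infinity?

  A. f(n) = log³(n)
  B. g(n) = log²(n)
B

f(n) = log³(n) is O(log³ n), while g(n) = log²(n) is O(log² n).
Since O(log² n) grows slower than O(log³ n), g(n) is dominated.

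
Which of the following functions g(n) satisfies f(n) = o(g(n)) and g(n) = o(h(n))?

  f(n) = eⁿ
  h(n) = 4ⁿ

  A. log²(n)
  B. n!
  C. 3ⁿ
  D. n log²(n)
C

We need g(n) with eⁿ = o(g(n)) and g(n) = o(4ⁿ), i.e. O(eⁿ) ≺ g ≺ O(4ⁿ).
Check each option:
  A. log²(n) — O(log² n) does not grow strictly faster than f(n)
  B. n! — O(n!) does not grow strictly slower than h(n)
  C. 3ⁿ — O(3ⁿ) is strictly between O(eⁿ) and O(4ⁿ) ✓
  D. n log²(n) — O(n log² n) does not grow strictly faster than f(n)

Only option C (3ⁿ) lies strictly between.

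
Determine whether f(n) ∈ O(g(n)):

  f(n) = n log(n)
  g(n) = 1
False

f(n) = n log(n) is O(n log n), and g(n) = 1 is O(1).
Since O(n log n) grows faster than O(1), f(n) = O(g(n)) is false.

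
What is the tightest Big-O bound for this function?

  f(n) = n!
O(n!)

The dominant term in n! is n!, which is Θ(n!).
Constants are absorbed, so the tightest bound is O(n!).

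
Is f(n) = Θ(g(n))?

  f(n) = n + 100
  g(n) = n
True

f(n) = n + 100 and g(n) = n are both O(n).
Since they have the same asymptotic growth rate, f(n) = Θ(g(n)) is true.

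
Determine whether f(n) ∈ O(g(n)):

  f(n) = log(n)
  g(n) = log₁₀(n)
True

f(n) = log(n) and g(n) = log₁₀(n) are both O(log n).
Big-O permits equal growth rates (f ≤ c·g for some c), so f(n) = O(g(n)) is true.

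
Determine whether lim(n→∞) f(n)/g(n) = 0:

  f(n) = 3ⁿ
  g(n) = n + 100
False

f(n) = 3ⁿ is O(3ⁿ), and g(n) = n + 100 is O(n).
Since O(3ⁿ) grows faster than or equal to O(n), f(n) = o(g(n)) is false.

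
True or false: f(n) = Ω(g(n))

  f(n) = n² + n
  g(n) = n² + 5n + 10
True

f(n) = n² + n and g(n) = n² + 5n + 10 are both O(n²).
Big-Ω permits equal growth rates (f ≥ c·g for some c > 0), so f(n) = Ω(g(n)) is true.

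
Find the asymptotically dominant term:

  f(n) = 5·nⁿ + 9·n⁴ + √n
5·nⁿ

Looking at each term:
  - 5·nⁿ is O(nⁿ)
  - 9·n⁴ is O(n⁴)
  - √n is O(√n)

The term 5·nⁿ (O(nⁿ)) grows fastest and dominates all others.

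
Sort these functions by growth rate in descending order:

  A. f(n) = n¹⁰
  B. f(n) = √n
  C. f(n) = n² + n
A > C > B

Comparing growth rates:
A = n¹⁰ is O(n¹⁰)
C = n² + n is O(n²)
B = √n is O(√n)

Therefore, the order from fastest to slowest is: A > C > B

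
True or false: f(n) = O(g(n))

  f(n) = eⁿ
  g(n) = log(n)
False

f(n) = eⁿ is O(eⁿ), and g(n) = log(n) is O(log n).
Since O(eⁿ) grows faster than O(log n), f(n) = O(g(n)) is false.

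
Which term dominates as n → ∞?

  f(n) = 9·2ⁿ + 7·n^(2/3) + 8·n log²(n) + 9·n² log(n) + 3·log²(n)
9·2ⁿ

Looking at each term:
  - 9·2ⁿ is O(2ⁿ)
  - 7·n^(2/3) is O(n^(2/3))
  - 8·n log²(n) is O(n log² n)
  - 9·n² log(n) is O(n² log n)
  - 3·log²(n) is O(log² n)

The term 9·2ⁿ (O(2ⁿ)) grows fastest and dominates all others.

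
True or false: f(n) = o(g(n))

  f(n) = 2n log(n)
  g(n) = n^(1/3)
False

f(n) = 2n log(n) is O(n log n), and g(n) = n^(1/3) is O(n^(1/3)).
Since O(n log n) grows faster than or equal to O(n^(1/3)), f(n) = o(g(n)) is false.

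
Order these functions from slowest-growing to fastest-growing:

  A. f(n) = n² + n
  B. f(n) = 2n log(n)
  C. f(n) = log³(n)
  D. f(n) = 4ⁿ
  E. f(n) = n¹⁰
C < B < A < E < D

Comparing growth rates:
C = log³(n) is O(log³ n)
B = 2n log(n) is O(n log n)
A = n² + n is O(n²)
E = n¹⁰ is O(n¹⁰)
D = 4ⁿ is O(4ⁿ)

Therefore, the order from slowest to fastest is: C < B < A < E < D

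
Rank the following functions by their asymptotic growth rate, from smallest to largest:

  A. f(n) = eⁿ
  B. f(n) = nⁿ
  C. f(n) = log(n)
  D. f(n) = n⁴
C < D < A < B

Comparing growth rates:
C = log(n) is O(log n)
D = n⁴ is O(n⁴)
A = eⁿ is O(eⁿ)
B = nⁿ is O(nⁿ)

Therefore, the order from slowest to fastest is: C < D < A < B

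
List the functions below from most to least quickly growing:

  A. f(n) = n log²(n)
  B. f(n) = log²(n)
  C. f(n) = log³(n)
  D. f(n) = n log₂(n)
A > D > C > B

Comparing growth rates:
A = n log²(n) is O(n log² n)
D = n log₂(n) is O(n log n)
C = log³(n) is O(log³ n)
B = log²(n) is O(log² n)

Therefore, the order from fastest to slowest is: A > D > C > B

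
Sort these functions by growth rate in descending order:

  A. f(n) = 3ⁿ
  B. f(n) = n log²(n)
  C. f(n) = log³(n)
A > B > C

Comparing growth rates:
A = 3ⁿ is O(3ⁿ)
B = n log²(n) is O(n log² n)
C = log³(n) is O(log³ n)

Therefore, the order from fastest to slowest is: A > B > C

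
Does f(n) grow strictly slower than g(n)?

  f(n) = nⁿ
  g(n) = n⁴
False

f(n) = nⁿ is O(nⁿ), and g(n) = n⁴ is O(n⁴).
Since O(nⁿ) grows faster than or equal to O(n⁴), f(n) = o(g(n)) is false.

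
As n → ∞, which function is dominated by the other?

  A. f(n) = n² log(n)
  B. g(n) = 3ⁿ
A

f(n) = n² log(n) is O(n² log n), while g(n) = 3ⁿ is O(3ⁿ).
Since O(n² log n) grows slower than O(3ⁿ), f(n) is dominated.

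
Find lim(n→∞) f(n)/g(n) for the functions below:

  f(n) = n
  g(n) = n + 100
1

Since n and n + 100 have the same growth rate (O(n)),
the ratio converges to a constant: 1.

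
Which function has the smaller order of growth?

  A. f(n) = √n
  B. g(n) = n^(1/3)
B

f(n) = √n is O(√n), while g(n) = n^(1/3) is O(n^(1/3)).
Since O(n^(1/3)) grows slower than O(√n), g(n) is dominated.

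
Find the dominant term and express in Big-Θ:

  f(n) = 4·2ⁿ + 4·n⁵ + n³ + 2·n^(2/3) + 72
Θ(2ⁿ)

Order the terms by growth rate: 72 ≺ 2·n^(2/3) ≺ n³ ≺ 4·n⁵ ≺ 4·2ⁿ.
The fastest-growing term 4·2ⁿ dominates as n → ∞; dropping its constant factor gives Θ(2ⁿ).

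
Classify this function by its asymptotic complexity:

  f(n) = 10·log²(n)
O(log² n)

The dominant term in 10·log²(n) is 10·log²(n), which is Θ(log² n).
Constants are absorbed, so the tightest bound is O(log² n).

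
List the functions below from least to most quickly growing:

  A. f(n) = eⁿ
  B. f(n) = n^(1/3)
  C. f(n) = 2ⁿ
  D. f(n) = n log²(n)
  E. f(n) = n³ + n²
B < D < E < C < A

Comparing growth rates:
B = n^(1/3) is O(n^(1/3))
D = n log²(n) is O(n log² n)
E = n³ + n² is O(n³)
C = 2ⁿ is O(2ⁿ)
A = eⁿ is O(eⁿ)

Therefore, the order from slowest to fastest is: B < D < E < C < A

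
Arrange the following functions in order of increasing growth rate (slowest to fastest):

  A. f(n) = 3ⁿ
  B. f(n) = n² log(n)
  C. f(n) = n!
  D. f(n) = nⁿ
B < A < C < D

Comparing growth rates:
B = n² log(n) is O(n² log n)
A = 3ⁿ is O(3ⁿ)
C = n! is O(n!)
D = nⁿ is O(nⁿ)

Therefore, the order from slowest to fastest is: B < A < C < D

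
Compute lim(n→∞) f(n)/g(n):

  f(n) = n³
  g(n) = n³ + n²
1

Since n³ and n³ + n² have the same growth rate (O(n³)),
the ratio converges to a constant: 1.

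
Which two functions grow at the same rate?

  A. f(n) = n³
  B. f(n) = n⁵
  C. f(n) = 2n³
A and C

Examining each function:
  A. n³ is O(n³)
  B. n⁵ is O(n⁵)
  C. 2n³ is O(n³)

Functions A and C both have the same complexity class.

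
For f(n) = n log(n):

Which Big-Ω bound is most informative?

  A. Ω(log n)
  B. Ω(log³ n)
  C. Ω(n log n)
C

f(n) = n log(n) is Ω(n log n).
All listed options are valid Big-Ω bounds (lower bounds),
but Ω(n log n) is the tightest (largest valid bound).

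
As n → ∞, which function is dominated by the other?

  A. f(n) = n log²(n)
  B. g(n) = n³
A

f(n) = n log²(n) is O(n log² n), while g(n) = n³ is O(n³).
Since O(n log² n) grows slower than O(n³), f(n) is dominated.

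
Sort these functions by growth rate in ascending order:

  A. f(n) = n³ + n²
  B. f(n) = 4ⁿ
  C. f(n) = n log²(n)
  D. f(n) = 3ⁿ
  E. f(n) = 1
E < C < A < D < B

Comparing growth rates:
E = 1 is O(1)
C = n log²(n) is O(n log² n)
A = n³ + n² is O(n³)
D = 3ⁿ is O(3ⁿ)
B = 4ⁿ is O(4ⁿ)

Therefore, the order from slowest to fastest is: E < C < A < D < B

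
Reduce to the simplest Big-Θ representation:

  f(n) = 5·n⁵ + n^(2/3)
Θ(n⁵)

Order the terms by growth rate: n^(2/3) ≺ 5·n⁵.
The fastest-growing term 5·n⁵ dominates as n → ∞; dropping its constant factor gives Θ(n⁵).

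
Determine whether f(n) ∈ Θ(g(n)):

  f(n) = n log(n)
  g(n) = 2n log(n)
True

f(n) = n log(n) and g(n) = 2n log(n) are both O(n log n).
Since they have the same asymptotic growth rate, f(n) = Θ(g(n)) is true.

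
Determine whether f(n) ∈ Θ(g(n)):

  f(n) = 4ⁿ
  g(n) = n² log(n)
False

f(n) = 4ⁿ is O(4ⁿ), and g(n) = n² log(n) is O(n² log n).
Since they have different growth rates, f(n) = Θ(g(n)) is false.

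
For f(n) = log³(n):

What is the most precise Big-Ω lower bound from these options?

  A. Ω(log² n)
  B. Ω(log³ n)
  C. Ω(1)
B

f(n) = log³(n) is Ω(log³ n).
All listed options are valid Big-Ω bounds (lower bounds),
but Ω(log³ n) is the tightest (largest valid bound).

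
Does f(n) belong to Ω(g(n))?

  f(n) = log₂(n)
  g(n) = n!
False

f(n) = log₂(n) is O(log n), and g(n) = n! is O(n!).
Since O(log n) grows slower than O(n!), f(n) = Ω(g(n)) is false.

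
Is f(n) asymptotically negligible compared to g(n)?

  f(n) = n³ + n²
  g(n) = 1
False

f(n) = n³ + n² is O(n³), and g(n) = 1 is O(1).
Since O(n³) grows faster than or equal to O(1), f(n) = o(g(n)) is false.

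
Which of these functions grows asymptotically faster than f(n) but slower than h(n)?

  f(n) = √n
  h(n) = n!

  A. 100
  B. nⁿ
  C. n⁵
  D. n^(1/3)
C

We need g(n) with √n = o(g(n)) and g(n) = o(n!), i.e. O(√n) ≺ g ≺ O(n!).
Check each option:
  A. 100 — O(1) does not grow strictly faster than f(n)
  B. nⁿ — O(nⁿ) does not grow strictly slower than h(n)
  C. n⁵ — O(n⁵) is strictly between O(√n) and O(n!) ✓
  D. n^(1/3) — O(n^(1/3)) does not grow strictly faster than f(n)

Only option C (n⁵) lies strictly between.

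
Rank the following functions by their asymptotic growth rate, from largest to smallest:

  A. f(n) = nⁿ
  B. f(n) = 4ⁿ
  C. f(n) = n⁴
A > B > C

Comparing growth rates:
A = nⁿ is O(nⁿ)
B = 4ⁿ is O(4ⁿ)
C = n⁴ is O(n⁴)

Therefore, the order from fastest to slowest is: A > B > C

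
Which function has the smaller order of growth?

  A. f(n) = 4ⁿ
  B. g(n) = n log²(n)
B

f(n) = 4ⁿ is O(4ⁿ), while g(n) = n log²(n) is O(n log² n).
Since O(n log² n) grows slower than O(4ⁿ), g(n) is dominated.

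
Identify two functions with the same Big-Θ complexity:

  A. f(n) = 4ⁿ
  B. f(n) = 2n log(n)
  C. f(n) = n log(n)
B and C

Examining each function:
  A. 4ⁿ is O(4ⁿ)
  B. 2n log(n) is O(n log n)
  C. n log(n) is O(n log n)

Functions B and C both have the same complexity class.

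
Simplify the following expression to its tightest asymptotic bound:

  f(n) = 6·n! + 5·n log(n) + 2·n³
Θ(n!)

Order the terms by growth rate: 5·n log(n) ≺ 2·n³ ≺ 6·n!.
The fastest-growing term 6·n! dominates as n → ∞; dropping its constant factor gives Θ(n!).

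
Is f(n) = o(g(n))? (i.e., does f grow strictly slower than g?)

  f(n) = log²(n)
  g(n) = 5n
True

f(n) = log²(n) is O(log² n), and g(n) = 5n is O(n).
Since O(log² n) grows strictly slower than O(n), f(n) = o(g(n)) is true.
This means lim(n→∞) f(n)/g(n) = 0.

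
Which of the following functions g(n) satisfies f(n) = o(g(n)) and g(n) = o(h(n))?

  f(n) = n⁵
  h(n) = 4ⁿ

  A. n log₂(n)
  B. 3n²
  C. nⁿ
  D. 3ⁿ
D

We need g(n) with n⁵ = o(g(n)) and g(n) = o(4ⁿ), i.e. O(n⁵) ≺ g ≺ O(4ⁿ).
Check each option:
  A. n log₂(n) — O(n log n) does not grow strictly faster than f(n)
  B. 3n² — O(n²) does not grow strictly faster than f(n)
  C. nⁿ — O(nⁿ) does not grow strictly slower than h(n)
  D. 3ⁿ — O(3ⁿ) is strictly between O(n⁵) and O(4ⁿ) ✓

Only option D (3ⁿ) lies strictly between.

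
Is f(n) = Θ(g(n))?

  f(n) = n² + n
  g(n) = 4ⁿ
False

f(n) = n² + n is O(n²), and g(n) = 4ⁿ is O(4ⁿ).
Since they have different growth rates, f(n) = Θ(g(n)) is false.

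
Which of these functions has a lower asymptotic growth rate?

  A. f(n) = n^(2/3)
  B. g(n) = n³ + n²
A

f(n) = n^(2/3) is O(n^(2/3)), while g(n) = n³ + n² is O(n³).
Since O(n^(2/3)) grows slower than O(n³), f(n) is dominated.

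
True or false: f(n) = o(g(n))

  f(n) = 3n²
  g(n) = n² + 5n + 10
False

f(n) = 3n² is O(n²), and g(n) = n² + 5n + 10 is O(n²).
Since they have the same growth rate, f(n) = o(g(n)) is false.
(f = o(g) requires f to grow strictly slower, not equal.)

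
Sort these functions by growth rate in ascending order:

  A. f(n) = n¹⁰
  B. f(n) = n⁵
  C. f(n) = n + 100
C < B < A

Comparing growth rates:
C = n + 100 is O(n)
B = n⁵ is O(n⁵)
A = n¹⁰ is O(n¹⁰)

Therefore, the order from slowest to fastest is: C < B < A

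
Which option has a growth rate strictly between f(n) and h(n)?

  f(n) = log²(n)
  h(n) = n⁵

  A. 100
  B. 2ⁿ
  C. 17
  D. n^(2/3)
D

We need g(n) with log²(n) = o(g(n)) and g(n) = o(n⁵), i.e. O(log² n) ≺ g ≺ O(n⁵).
Check each option:
  A. 100 — O(1) does not grow strictly faster than f(n)
  B. 2ⁿ — O(2ⁿ) does not grow strictly slower than h(n)
  C. 17 — O(1) does not grow strictly faster than f(n)
  D. n^(2/3) — O(n^(2/3)) is strictly between O(log² n) and O(n⁵) ✓

Only option D (n^(2/3)) lies strictly between.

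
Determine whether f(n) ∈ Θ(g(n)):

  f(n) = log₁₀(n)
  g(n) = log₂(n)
True

f(n) = log₁₀(n) and g(n) = log₂(n) are both O(log n).
Since they have the same asymptotic growth rate, f(n) = Θ(g(n)) is true.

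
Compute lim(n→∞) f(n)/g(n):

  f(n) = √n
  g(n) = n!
0

Since √n (O(√n)) grows slower than n! (O(n!)),
the ratio f(n)/g(n) → 0 as n → ∞.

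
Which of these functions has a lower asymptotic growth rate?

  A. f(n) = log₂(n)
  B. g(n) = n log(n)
A

f(n) = log₂(n) is O(log n), while g(n) = n log(n) is O(n log n).
Since O(log n) grows slower than O(n log n), f(n) is dominated.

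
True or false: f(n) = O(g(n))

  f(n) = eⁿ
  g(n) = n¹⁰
False

f(n) = eⁿ is O(eⁿ), and g(n) = n¹⁰ is O(n¹⁰).
Since O(eⁿ) grows faster than O(n¹⁰), f(n) = O(g(n)) is false.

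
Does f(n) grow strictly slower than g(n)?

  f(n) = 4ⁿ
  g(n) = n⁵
False

f(n) = 4ⁿ is O(4ⁿ), and g(n) = n⁵ is O(n⁵).
Since O(4ⁿ) grows faster than or equal to O(n⁵), f(n) = o(g(n)) is false.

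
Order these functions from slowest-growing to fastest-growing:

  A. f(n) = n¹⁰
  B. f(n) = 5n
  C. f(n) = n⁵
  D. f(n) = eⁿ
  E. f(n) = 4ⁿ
B < C < A < D < E

Comparing growth rates:
B = 5n is O(n)
C = n⁵ is O(n⁵)
A = n¹⁰ is O(n¹⁰)
D = eⁿ is O(eⁿ)
E = 4ⁿ is O(4ⁿ)

Therefore, the order from slowest to fastest is: B < C < A < D < E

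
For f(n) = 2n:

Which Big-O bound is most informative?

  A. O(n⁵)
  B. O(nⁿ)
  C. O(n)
C

f(n) = 2n is O(n).
All listed options are valid Big-O bounds (upper bounds),
but O(n) is the tightest (smallest valid bound).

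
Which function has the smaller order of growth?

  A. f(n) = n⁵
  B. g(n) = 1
B

f(n) = n⁵ is O(n⁵), while g(n) = 1 is O(1).
Since O(1) grows slower than O(n⁵), g(n) is dominated.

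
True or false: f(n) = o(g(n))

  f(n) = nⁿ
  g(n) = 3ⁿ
False

f(n) = nⁿ is O(nⁿ), and g(n) = 3ⁿ is O(3ⁿ).
Since O(nⁿ) grows faster than or equal to O(3ⁿ), f(n) = o(g(n)) is false.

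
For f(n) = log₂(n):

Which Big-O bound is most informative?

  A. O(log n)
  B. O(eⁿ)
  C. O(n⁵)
A

f(n) = log₂(n) is O(log n).
All listed options are valid Big-O bounds (upper bounds),
but O(log n) is the tightest (smallest valid bound).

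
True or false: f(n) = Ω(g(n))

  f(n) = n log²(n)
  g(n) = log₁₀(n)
True

f(n) = n log²(n) is O(n log² n), and g(n) = log₁₀(n) is O(log n).
Since O(n log² n) grows at least as fast as O(log n), f(n) = Ω(g(n)) is true.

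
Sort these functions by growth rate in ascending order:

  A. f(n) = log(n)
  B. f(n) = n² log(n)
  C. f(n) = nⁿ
A < B < C

Comparing growth rates:
A = log(n) is O(log n)
B = n² log(n) is O(n² log n)
C = nⁿ is O(nⁿ)

Therefore, the order from slowest to fastest is: A < B < C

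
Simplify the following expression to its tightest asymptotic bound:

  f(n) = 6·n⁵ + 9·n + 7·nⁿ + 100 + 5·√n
Θ(nⁿ)

Order the terms by growth rate: 100 ≺ 5·√n ≺ 9·n ≺ 6·n⁵ ≺ 7·nⁿ.
The fastest-growing term 7·nⁿ dominates as n → ∞; dropping its constant factor gives Θ(nⁿ).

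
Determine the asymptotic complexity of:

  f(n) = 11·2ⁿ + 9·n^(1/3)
O(2ⁿ)

The dominant term in 11·2ⁿ + 9·n^(1/3) is 11·2ⁿ, which is Θ(2ⁿ).
Lower-order terms (9·n^(1/3)) are asymptotically negligible.
Constants are absorbed, so the tightest bound is O(2ⁿ).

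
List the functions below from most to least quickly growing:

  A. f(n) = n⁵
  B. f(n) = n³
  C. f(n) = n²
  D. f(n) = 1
A > B > C > D

Comparing growth rates:
A = n⁵ is O(n⁵)
B = n³ is O(n³)
C = n² is O(n²)
D = 1 is O(1)

Therefore, the order from fastest to slowest is: A > B > C > D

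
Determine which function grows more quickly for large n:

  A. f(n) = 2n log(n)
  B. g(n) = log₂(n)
A

f(n) = 2n log(n) is O(n log n), while g(n) = log₂(n) is O(log n).
Since O(n log n) grows faster than O(log n), f(n) dominates.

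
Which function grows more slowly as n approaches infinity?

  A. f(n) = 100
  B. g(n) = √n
A

f(n) = 100 is O(1), while g(n) = √n is O(√n).
Since O(1) grows slower than O(√n), f(n) is dominated.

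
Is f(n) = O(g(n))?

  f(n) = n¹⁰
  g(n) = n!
True

f(n) = n¹⁰ is O(n¹⁰), and g(n) = n! is O(n!).
Since O(n¹⁰) ⊆ O(n!) (f grows no faster than g), f(n) = O(g(n)) is true.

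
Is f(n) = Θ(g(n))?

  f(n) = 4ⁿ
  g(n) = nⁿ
False

f(n) = 4ⁿ is O(4ⁿ), and g(n) = nⁿ is O(nⁿ).
Since they have different growth rates, f(n) = Θ(g(n)) is false.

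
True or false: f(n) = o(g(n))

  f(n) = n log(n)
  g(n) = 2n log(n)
False

f(n) = n log(n) is O(n log n), and g(n) = 2n log(n) is O(n log n).
Since they have the same growth rate, f(n) = o(g(n)) is false.
(f = o(g) requires f to grow strictly slower, not equal.)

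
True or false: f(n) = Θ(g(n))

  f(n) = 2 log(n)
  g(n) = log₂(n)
True

f(n) = 2 log(n) and g(n) = log₂(n) are both O(log n).
Since they have the same asymptotic growth rate, f(n) = Θ(g(n)) is true.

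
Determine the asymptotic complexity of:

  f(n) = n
O(n)

The dominant term in n is n, which is Θ(n).
Constants are absorbed, so the tightest bound is O(n).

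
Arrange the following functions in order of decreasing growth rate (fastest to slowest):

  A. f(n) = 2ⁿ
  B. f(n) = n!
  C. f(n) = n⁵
B > A > C

Comparing growth rates:
B = n! is O(n!)
A = 2ⁿ is O(2ⁿ)
C = n⁵ is O(n⁵)

Therefore, the order from fastest to slowest is: B > A > C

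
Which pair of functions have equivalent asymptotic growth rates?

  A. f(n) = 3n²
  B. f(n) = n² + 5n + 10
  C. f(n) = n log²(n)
A and B

Examining each function:
  A. 3n² is O(n²)
  B. n² + 5n + 10 is O(n²)
  C. n log²(n) is O(n log² n)

Functions A and B both have the same complexity class.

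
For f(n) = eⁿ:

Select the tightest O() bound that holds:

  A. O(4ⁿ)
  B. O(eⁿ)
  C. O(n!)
B

f(n) = eⁿ is O(eⁿ).
All listed options are valid Big-O bounds (upper bounds),
but O(eⁿ) is the tightest (smallest valid bound).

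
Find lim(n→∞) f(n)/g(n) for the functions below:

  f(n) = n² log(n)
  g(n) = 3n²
∞

Since n² log(n) (O(n² log n)) grows faster than 3n² (O(n²)),
the ratio f(n)/g(n) → ∞ as n → ∞.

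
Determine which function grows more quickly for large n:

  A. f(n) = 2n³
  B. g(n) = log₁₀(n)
A

f(n) = 2n³ is O(n³), while g(n) = log₁₀(n) is O(log n).
Since O(n³) grows faster than O(log n), f(n) dominates.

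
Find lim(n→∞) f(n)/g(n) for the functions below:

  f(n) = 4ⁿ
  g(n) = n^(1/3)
∞

Since 4ⁿ (O(4ⁿ)) grows faster than n^(1/3) (O(n^(1/3))),
the ratio f(n)/g(n) → ∞ as n → ∞.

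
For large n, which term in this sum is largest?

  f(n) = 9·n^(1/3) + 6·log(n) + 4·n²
4·n²

Looking at each term:
  - 9·n^(1/3) is O(n^(1/3))
  - 6·log(n) is O(log n)
  - 4·n² is O(n²)

The term 4·n² (O(n²)) grows fastest and dominates all others.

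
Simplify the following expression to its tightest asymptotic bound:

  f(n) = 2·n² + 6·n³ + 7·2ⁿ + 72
Θ(2ⁿ)

Order the terms by growth rate: 72 ≺ 2·n² ≺ 6·n³ ≺ 7·2ⁿ.
The fastest-growing term 7·2ⁿ dominates as n → ∞; dropping its constant factor gives Θ(2ⁿ).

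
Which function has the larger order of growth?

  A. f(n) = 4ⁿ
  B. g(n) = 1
A

f(n) = 4ⁿ is O(4ⁿ), while g(n) = 1 is O(1).
Since O(4ⁿ) grows faster than O(1), f(n) dominates.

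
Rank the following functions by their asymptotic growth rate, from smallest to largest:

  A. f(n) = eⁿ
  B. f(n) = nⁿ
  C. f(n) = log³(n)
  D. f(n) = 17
D < C < A < B

Comparing growth rates:
D = 17 is O(1)
C = log³(n) is O(log³ n)
A = eⁿ is O(eⁿ)
B = nⁿ is O(nⁿ)

Therefore, the order from slowest to fastest is: D < C < A < B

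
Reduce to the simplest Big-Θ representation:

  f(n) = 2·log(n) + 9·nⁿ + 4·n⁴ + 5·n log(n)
Θ(nⁿ)

Order the terms by growth rate: 2·log(n) ≺ 5·n log(n) ≺ 4·n⁴ ≺ 9·nⁿ.
The fastest-growing term 9·nⁿ dominates as n → ∞; dropping its constant factor gives Θ(nⁿ).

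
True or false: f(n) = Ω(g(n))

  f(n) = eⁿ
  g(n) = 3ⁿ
False

f(n) = eⁿ is O(eⁿ), and g(n) = 3ⁿ is O(3ⁿ).
Since O(eⁿ) grows slower than O(3ⁿ), f(n) = Ω(g(n)) is false.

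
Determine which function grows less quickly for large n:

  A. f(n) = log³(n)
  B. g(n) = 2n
A

f(n) = log³(n) is O(log³ n), while g(n) = 2n is O(n).
Since O(log³ n) grows slower than O(n), f(n) is dominated.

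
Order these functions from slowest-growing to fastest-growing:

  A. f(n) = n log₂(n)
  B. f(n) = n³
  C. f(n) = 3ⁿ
A < B < C

Comparing growth rates:
A = n log₂(n) is O(n log n)
B = n³ is O(n³)
C = 3ⁿ is O(3ⁿ)

Therefore, the order from slowest to fastest is: A < B < C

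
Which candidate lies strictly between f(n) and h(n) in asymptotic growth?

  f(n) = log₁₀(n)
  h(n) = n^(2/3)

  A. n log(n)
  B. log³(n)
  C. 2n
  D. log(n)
B

We need g(n) with log₁₀(n) = o(g(n)) and g(n) = o(n^(2/3)), i.e. O(log n) ≺ g ≺ O(n^(2/3)).
Check each option:
  A. n log(n) — O(n log n) does not grow strictly slower than h(n)
  B. log³(n) — O(log³ n) is strictly between O(log n) and O(n^(2/3)) ✓
  C. 2n — O(n) does not grow strictly slower than h(n)
  D. log(n) — O(log n) does not grow strictly faster than f(n)

Only option B (log³(n)) lies strictly between.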